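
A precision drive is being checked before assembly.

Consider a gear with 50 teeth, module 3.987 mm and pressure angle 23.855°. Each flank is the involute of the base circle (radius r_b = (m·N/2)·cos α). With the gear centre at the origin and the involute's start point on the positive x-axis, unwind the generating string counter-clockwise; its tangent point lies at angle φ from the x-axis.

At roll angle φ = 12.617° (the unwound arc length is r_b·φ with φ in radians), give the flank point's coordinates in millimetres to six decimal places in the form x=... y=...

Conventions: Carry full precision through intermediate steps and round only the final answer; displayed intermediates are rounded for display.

x=93.343477 y=0.322906

recognized (one wheel, involute flank): single-mesh tooth geometry, m = 3.987, N = 50
pitch radius r_p = m·N/2 = 3.987·50/2 = 99.675000
base radius r_b = r_p·cos α = 99.675000·cos 23.855° = 91.159951
roll angle φ = 12.617° = 0.22020819 rad
x = r_b·(cos φ + φ·sin φ) = 93.343477
y = r_b·(sin φ − φ·cos φ) = 0.322906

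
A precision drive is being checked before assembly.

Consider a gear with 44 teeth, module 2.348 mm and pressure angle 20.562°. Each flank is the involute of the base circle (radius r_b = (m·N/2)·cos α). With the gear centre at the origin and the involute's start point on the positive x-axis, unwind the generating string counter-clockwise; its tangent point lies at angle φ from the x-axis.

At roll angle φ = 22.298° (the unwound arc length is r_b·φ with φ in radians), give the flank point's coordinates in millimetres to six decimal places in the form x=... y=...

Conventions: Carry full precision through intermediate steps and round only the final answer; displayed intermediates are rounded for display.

x=51.890212 y=0.935942

single-mesh involute tooth geometry (44T wheel at module 2.348)
pitch radius r_p = m·N/2 = 2.348·44/2 = 51.656000
base radius r_b = r_p·cos α = 51.656000·cos 20.562° = 48.365135
roll angle φ = 22.298° = 0.38917352 rad
x = r_b·(cos φ + φ·sin φ) = 51.890212
y = r_b·(sin φ − φ·cos φ) = 0.935942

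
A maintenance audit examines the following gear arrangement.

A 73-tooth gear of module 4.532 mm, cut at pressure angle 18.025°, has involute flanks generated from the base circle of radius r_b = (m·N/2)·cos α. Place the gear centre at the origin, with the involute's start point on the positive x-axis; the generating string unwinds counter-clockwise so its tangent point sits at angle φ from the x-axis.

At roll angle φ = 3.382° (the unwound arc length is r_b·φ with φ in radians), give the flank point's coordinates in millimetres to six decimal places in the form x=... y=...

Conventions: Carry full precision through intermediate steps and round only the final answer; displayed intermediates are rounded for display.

recognized (one wheel, involute flank): single-mesh tooth geometry, m = 4.532, N = 73
pitch radius r_p = m·N/2 = 4.532·73/2 = 165.418000
base radius r_b = r_p·cos α = 165.418000·cos 18.025° = 157.299548
roll angle φ = 3.382° = 0.05902704 rad
x = r_b·(cos φ + φ·sin φ) = 157.573340
y = r_b·(sin φ − φ·cos φ) = 0.010780

x=157.573340 y=0.010780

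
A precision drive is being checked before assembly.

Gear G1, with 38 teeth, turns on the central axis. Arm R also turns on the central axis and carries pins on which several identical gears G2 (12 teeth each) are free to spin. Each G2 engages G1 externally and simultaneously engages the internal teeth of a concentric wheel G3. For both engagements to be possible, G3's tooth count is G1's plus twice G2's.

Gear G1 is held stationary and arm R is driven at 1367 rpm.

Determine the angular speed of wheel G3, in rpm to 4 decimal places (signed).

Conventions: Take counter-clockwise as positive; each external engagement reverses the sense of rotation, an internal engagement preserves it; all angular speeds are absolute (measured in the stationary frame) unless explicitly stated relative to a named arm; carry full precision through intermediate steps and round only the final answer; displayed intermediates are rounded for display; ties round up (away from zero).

planetary set (38T centre, 12T on arm, 62T internal) — Willis relation
normalise by the input: solve with ω_arm = 1, then scale by 1367 rpm
ring teeth: 38 + 2·12 = 62
38(ω_sun−ω_arm) = −62(ω_ring−ω_arm),  ω_sun = 0, ω_arm = 1
ω_ring = 1 − (38/62)(0−1) = 50/31
scale: ω_ring = 50/31 × 1367 rpm = +2204.8387 rpm

+2204.8387 rpm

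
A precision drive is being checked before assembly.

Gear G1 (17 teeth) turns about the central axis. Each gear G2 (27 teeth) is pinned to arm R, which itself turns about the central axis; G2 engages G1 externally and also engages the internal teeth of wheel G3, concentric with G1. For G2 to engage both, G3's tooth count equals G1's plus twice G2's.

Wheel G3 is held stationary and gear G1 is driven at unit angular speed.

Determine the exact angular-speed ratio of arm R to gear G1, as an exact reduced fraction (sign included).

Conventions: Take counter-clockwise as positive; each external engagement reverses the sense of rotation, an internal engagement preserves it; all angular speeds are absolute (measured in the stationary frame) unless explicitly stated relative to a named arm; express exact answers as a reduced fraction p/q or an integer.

17/88

recognized (axles ride arm R): planetary set, 17/27/71 teeth
ring teeth: 17 + 2·27 = 71
17(ω_sun−ω_arm) = −71(ω_ring−ω_arm),  ω_ring = 0, ω_sun = 1
17(1−ω_arm) = −71(0−ω_arm)  ⇒  88·ω_arm = 17  ⇒  ω_arm = 17/88
ω_out/ω_in = 17/88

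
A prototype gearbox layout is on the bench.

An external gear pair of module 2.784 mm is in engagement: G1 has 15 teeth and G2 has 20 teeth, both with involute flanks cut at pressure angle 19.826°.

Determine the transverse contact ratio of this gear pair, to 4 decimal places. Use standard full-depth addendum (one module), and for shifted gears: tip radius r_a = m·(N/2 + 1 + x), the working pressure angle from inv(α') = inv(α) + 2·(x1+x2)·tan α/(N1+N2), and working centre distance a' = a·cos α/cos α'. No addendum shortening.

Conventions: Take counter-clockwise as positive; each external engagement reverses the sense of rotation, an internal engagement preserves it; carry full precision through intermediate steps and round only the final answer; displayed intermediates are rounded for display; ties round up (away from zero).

1.5247

recognized (one external pair, fixed centres): single-mesh tooth geometry, m = 2.784, N1 = 15, N2 = 20
base radii: r_b1 = 19.642379, r_b2 = 26.189839
tip radii: r_a1 = 23.664000, r_a2 = 30.624000
no profile shift: α' = α, a' = a
action lengths: √(r_a1²−r_b1²) = 13.197039, √(r_a2²−r_b2²) = 15.872043
base pitch p_b = π·m·cos α = 8.227780
CR = (13.197039 + 15.872043 − 48.720000·sin 19.82600°)/8.227780 = 1.524709
contact ratio ≈ 1.5247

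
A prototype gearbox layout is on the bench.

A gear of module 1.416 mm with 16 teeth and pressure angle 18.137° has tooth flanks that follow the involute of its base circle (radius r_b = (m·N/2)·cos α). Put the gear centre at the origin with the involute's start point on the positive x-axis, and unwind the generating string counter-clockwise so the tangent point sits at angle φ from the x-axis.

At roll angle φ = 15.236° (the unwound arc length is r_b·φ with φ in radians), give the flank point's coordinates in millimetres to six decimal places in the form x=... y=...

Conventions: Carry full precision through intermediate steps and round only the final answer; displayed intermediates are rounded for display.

recognized (one wheel, involute flank): single-mesh tooth geometry, m = 1.416, N = 16
pitch radius r_p = m·N/2 = 1.416·16/2 = 11.328000
base radius r_b = r_p·cos α = 11.328000·cos 18.137° = 10.765167
roll angle φ = 15.236° = 0.26591836 rad
x = r_b·(cos φ + φ·sin φ) = 11.139081
y = r_b·(sin φ − φ·cos φ) = 0.066999

x=11.139081 y=0.066999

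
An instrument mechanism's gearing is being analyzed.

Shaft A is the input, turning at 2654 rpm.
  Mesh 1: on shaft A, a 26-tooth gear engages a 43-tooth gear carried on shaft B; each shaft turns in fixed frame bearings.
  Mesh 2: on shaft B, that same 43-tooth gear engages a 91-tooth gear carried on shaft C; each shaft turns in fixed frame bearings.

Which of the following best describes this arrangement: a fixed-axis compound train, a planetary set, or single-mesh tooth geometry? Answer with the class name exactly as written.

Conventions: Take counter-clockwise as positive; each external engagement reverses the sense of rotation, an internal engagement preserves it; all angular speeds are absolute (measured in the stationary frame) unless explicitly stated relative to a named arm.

topology: fixed-axis compound train — 2 meshes, A→C
classification: fixed-axis compound train

fixed-axis compound train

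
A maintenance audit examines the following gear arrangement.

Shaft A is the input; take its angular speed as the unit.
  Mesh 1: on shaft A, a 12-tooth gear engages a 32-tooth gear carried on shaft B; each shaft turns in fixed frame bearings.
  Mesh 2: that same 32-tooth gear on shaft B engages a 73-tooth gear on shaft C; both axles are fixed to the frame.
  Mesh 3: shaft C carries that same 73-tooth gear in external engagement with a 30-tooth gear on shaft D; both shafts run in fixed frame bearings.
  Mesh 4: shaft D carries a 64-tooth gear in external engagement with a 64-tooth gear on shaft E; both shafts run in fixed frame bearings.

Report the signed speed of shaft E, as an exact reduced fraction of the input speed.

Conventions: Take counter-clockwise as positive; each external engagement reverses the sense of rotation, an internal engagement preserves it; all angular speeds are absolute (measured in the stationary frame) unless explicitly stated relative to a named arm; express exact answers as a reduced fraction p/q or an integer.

2/5

4-mesh fixed-axis compound train (all bearings frame-fixed)
mesh 1 [12T→32T]: |ω|/ω_in = 1×12/32 = 3/8, sense flips to −
mesh 2 [32T→73T]: |ω|/ω_in = (3/8)×32/73 = 12/73, sense flips to +
mesh 3 [73T→30T]: |ω|/ω_in = (12/73)×73/30 = 2/5, sense flips to −
mesh 4 [64T→64T]: |ω|/ω_in = (2/5)×64/64 = 2/5, sense flips to +
signed output speed (× input speed) = 2/5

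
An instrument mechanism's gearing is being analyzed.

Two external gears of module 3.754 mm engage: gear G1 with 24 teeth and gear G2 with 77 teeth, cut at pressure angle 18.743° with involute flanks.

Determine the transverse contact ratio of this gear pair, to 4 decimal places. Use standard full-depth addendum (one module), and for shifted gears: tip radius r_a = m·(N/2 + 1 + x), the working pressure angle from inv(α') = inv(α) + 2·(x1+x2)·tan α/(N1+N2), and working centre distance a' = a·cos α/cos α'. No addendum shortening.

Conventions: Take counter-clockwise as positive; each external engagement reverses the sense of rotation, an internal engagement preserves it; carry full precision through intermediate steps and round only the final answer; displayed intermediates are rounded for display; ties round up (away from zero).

1.7772

topology: single-mesh involute geometry — m = 3.754, 24T/77T pair
base radii: r_b1 = 42.659077, r_b2 = 136.864539
tip radii: r_a1 = 48.802000, r_a2 = 148.283000
no profile shift: α' = α, a' = a
action lengths: √(r_a1²−r_b1²) = 23.703129, √(r_a2²−r_b2²) = 57.060897
base pitch p_b = π·m·cos α = 11.168120
CR = (23.703129 + 57.060897 − 189.577000·sin 18.74300°)/11.168120 = 1.777240
contact ratio ≈ 1.7772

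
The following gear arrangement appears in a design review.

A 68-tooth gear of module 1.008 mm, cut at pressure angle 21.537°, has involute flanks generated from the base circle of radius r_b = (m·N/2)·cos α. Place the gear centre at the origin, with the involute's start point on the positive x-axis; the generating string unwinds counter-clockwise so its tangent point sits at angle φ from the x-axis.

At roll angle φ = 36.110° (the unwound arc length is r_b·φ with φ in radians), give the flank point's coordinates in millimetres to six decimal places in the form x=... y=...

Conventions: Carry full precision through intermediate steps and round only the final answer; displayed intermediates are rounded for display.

x=37.595406 y=2.555941

single-mesh involute tooth geometry (68T wheel at module 1.008)
pitch radius r_p = m·N/2 = 1.008·68/2 = 34.272000
base radius r_b = r_p·cos α = 34.272000·cos 21.537° = 31.879153
roll angle φ = 36.110° = 0.63023839 rad
x = r_b·(cos φ + φ·sin φ) = 37.595406
y = r_b·(sin φ − φ·cos φ) = 2.555941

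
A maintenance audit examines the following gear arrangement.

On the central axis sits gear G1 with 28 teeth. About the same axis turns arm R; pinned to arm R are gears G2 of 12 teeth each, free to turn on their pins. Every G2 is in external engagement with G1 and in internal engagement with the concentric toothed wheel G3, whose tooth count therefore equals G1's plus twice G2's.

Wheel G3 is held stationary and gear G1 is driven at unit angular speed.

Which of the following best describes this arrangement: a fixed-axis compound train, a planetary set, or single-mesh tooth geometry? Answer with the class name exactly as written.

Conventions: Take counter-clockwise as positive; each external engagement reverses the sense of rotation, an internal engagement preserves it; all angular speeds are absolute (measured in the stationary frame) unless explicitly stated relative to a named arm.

class = planetary set [G3 = 28+2·12 = 52; Willis about the carrier]
classification: planetary set

planetary set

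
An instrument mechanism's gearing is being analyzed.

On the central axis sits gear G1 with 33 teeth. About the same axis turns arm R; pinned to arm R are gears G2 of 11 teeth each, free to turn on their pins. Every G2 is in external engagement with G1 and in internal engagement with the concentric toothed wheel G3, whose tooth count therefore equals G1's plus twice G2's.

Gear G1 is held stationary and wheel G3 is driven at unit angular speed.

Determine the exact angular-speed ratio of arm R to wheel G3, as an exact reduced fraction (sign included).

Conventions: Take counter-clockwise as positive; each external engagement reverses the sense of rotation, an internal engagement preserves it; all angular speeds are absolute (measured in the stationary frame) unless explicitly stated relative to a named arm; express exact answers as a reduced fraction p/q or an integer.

5/8

topology: planetary set — G1 33T / G2 11T / G3 55T, arm = carrier (Willis)
ring teeth: 33 + 2·11 = 55
33(ω_sun−ω_arm) = −55(ω_ring−ω_arm),  ω_sun = 0, ω_ring = 1
33(0−ω_arm) = −55(1−ω_arm)  ⇒  88·ω_arm = 55  ⇒  ω_arm = 5/8
ω_out/ω_in = 5/8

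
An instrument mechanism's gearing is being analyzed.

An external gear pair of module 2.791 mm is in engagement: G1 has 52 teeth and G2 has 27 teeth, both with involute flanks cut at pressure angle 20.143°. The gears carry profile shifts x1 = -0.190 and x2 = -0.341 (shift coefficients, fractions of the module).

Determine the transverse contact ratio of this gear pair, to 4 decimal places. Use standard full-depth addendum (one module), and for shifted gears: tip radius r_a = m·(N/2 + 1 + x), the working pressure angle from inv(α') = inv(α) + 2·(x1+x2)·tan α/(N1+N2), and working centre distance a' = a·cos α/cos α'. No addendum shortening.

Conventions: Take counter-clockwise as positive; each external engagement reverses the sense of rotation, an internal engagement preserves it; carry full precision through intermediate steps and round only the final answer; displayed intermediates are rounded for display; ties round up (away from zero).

1.8746

topology: single-mesh involute geometry — m = 2.791, 52T/27T pair
base radii: r_b1 = 68.127579, r_b2 = 35.373935
tip radii: r_a1 = 74.826710, r_a2 = 39.517769
inv(α') = inv(20.143°) + 2·(-0.190-0.341)·tan α/(52+27) = 0.01030670  ⇒  α' = 17.75006°
a' = a·cos α / cos α' = 110.2445·cos 20.143°/cos 17.75006° = 108.674934
action lengths: √(r_a1²−r_b1²) = 30.946237, √(r_a2²−r_b2²) = 17.616435
base pitch p_b = π·m·cos α = 8.231888
CR = (30.946237 + 17.616435 − 108.674934·sin 17.75006°)/8.231888 = 1.874594
contact ratio ≈ 1.8746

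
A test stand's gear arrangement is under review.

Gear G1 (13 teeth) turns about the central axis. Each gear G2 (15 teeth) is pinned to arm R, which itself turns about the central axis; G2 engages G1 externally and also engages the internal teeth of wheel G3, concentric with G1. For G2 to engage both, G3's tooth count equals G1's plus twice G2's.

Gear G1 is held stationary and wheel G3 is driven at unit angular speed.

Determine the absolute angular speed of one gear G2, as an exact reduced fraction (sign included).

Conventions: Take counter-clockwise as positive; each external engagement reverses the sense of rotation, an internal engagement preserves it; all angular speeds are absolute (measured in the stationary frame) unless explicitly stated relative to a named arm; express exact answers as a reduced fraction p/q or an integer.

43/30

class = planetary set [G3 = 13+2·15 = 43; Willis about the carrier]
ring teeth: 13 + 2·15 = 43
13(ω_sun−ω_arm) = −43(ω_ring−ω_arm),  ω_sun = 0, ω_ring = 1
13(0−ω_arm) = −43(1−ω_arm)  ⇒  56·ω_arm = 43  ⇒  ω_arm = 43/56
sun–planet mesh: 13·(0−43/56) = −15·(ω_p−ω_arm)  ⇒  ω_p−ω_arm = 559/840
ω_p = 43/56 + 559/840 = 43/30
exact speed ratio = 43/30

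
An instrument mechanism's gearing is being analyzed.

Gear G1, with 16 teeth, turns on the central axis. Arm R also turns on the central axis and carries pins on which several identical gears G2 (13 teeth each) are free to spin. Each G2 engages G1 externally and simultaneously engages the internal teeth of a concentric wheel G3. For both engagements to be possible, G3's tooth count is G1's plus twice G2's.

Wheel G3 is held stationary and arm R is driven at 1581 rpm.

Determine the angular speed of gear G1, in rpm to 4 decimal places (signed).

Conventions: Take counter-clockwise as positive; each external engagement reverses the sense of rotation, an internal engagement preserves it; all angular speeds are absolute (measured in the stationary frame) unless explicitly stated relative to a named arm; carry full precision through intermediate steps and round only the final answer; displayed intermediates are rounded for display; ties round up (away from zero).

planetary set (16T centre, 13T on arm, 42T internal) — Willis relation
normalise by the input: solve with ω_arm = 1, then scale by 1581 rpm
ring teeth: 16 + 2·13 = 42
16(ω_sun−ω_arm) = −42(ω_ring−ω_arm),  ω_ring = 0, ω_arm = 1
ω_sun = 1 − (42/16)(0−1) = 29/8
scale: ω_sun = 29/8 × 1581 rpm = +5731.1250 rpm

+5731.1250 rpm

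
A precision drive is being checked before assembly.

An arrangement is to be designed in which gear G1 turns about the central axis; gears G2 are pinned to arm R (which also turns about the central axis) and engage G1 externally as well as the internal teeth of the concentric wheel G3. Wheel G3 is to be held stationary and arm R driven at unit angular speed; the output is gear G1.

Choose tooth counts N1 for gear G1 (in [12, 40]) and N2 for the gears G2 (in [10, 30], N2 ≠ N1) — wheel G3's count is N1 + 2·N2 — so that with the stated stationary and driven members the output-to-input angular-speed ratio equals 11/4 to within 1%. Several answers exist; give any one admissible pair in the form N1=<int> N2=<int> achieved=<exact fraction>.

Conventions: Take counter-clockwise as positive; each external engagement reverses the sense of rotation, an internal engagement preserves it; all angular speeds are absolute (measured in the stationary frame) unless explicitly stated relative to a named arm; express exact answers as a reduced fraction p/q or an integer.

class = planetary set [ratio 11/4 wanted; Willis about the carrier]
Willis with ω_ring = 0: ω_sun/ω_arm = (N1+N3)/N1; set equal to 11/4  ⇒  N3/N1 = 11/4 − 1 = 7/4
N3 = N1 + 2·N2  ⇒  N2/N1 = (N3/N1 − 1)/2 = (7/4 − 1)/2 = 3/8
smallest multiple with N1 ≥ 12 and N2 ≥ 10: k = 4  ⇒  N1 = 4·8 = 32, N2 = 4·3 = 12 (N1 ≤ 40, N2 ≤ 30, N2 ≠ N1 ✓), N3 = 32 + 2·12 = 56
check: (N1+N3)/N1 with N1 = 32, N3 = 56 gives 11/4; |achieved − target| = 0 ≤ 11/400 ✓

N1=32 N2=12 achieved=11/4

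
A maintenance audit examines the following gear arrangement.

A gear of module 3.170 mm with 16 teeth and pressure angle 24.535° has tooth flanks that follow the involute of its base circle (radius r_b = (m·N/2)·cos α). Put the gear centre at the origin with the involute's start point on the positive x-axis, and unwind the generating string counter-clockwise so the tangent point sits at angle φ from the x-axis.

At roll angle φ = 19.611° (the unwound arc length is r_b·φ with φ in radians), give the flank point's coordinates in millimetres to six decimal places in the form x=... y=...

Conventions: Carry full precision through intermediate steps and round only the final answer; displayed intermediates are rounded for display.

topology: single-mesh involute geometry — m = 3.170, N = 16
pitch radius r_p = m·N/2 = 3.170·16/2 = 25.360000
base radius r_b = r_p·cos α = 25.360000·cos 24.535° = 23.070189
roll angle φ = 19.611° = 0.34227652 rad
x = r_b·(cos φ + φ·sin φ) = 24.382240
y = r_b·(sin φ − φ·cos φ) = 0.304765

x=24.382240 y=0.304765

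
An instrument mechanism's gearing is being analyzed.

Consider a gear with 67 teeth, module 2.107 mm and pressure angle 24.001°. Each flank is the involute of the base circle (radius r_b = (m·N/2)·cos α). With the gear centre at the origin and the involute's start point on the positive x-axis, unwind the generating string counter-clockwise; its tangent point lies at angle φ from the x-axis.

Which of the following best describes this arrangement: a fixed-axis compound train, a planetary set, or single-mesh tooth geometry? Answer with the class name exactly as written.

topology: single-mesh involute geometry — m = 2.107, N = 67
classification: single-mesh tooth geometry

single-mesh tooth geometry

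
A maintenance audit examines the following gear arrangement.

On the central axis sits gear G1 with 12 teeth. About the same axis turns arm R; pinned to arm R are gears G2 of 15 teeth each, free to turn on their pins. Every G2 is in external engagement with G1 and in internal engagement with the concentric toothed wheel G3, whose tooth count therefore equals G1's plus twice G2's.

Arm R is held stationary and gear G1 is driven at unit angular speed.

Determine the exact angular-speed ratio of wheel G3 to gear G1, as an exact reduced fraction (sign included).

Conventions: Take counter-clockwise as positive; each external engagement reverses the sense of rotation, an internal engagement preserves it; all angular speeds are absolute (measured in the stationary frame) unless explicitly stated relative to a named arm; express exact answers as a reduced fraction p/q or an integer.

-2/7

class = planetary set [G3 = 12+2·15 = 42; Willis about the carrier]
ring teeth: 12 + 2·15 = 42
12(ω_sun−ω_arm) = −42(ω_ring−ω_arm),  ω_arm = 0, ω_sun = 1
ω_ring = 0 − (12/42)(1−0) = -2/7
ω_out/ω_in = -2/7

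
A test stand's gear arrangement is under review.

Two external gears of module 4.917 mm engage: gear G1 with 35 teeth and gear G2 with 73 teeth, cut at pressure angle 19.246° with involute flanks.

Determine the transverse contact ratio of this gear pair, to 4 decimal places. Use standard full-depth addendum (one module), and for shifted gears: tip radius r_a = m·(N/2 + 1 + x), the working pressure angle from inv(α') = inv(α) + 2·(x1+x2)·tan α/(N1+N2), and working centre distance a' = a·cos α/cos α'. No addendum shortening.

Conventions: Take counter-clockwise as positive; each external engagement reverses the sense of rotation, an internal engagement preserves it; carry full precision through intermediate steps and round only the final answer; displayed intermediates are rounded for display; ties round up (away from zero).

1.7915

single-mesh involute tooth geometry (35T engaging 73T at module 4.917)
base radii: r_b1 = 81.238480, r_b2 = 169.440259
tip radii: r_a1 = 90.964500, r_a2 = 184.387500
no profile shift: α' = α, a' = a
action lengths: √(r_a1²−r_b1²) = 40.924926, √(r_a2²−r_b2²) = 72.723784
base pitch p_b = π·m·cos α = 14.583898
CR = (40.924926 + 72.723784 − 265.518000·sin 19.24600°)/14.583898 = 1.791524
contact ratio ≈ 1.7915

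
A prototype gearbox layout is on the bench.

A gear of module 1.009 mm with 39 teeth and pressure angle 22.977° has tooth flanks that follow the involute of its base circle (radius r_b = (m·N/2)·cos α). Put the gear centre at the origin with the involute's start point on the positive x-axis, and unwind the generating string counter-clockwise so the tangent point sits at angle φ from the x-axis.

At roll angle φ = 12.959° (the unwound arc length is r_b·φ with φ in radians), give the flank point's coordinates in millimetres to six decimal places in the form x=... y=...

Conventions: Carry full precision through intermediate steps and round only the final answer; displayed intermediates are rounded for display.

x=18.571902 y=0.069507

class = single-mesh tooth geometry [base-circle involute, m = 1.009, 39T]
pitch radius r_p = m·N/2 = 1.009·39/2 = 19.675500
base radius r_b = r_p·cos α = 19.675500·cos 22.977° = 18.114478
roll angle φ = 12.959° = 0.22617722 rad
x = r_b·(cos φ + φ·sin φ) = 18.571902
y = r_b·(sin φ − φ·cos φ) = 0.069507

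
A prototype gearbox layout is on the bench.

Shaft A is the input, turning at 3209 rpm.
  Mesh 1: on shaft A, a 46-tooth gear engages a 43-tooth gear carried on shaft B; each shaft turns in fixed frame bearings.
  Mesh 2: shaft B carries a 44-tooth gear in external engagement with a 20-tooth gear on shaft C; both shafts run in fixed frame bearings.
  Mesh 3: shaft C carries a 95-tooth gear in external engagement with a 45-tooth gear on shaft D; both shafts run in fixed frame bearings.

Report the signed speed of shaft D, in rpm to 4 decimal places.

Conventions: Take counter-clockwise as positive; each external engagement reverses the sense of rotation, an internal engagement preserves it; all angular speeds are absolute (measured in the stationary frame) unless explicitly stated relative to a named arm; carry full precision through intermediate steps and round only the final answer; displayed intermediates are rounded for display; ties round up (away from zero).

topology: fixed-axis compound train — 3 meshes, A→D
mesh 1 [46T→43T]: ω = 3209.0000×46/43 = 3432.8837 rpm, sense flips to −
mesh 2 [44T→20T]: ω = 3432.8837×44/20 = 7552.3442 rpm, sense flips to +
mesh 3 [95T→45T]: ω = 7552.3442×95/45 = 15943.8377 rpm, sense flips to −
signed output speed = -15943.8377 rpm

-15943.8377 rpm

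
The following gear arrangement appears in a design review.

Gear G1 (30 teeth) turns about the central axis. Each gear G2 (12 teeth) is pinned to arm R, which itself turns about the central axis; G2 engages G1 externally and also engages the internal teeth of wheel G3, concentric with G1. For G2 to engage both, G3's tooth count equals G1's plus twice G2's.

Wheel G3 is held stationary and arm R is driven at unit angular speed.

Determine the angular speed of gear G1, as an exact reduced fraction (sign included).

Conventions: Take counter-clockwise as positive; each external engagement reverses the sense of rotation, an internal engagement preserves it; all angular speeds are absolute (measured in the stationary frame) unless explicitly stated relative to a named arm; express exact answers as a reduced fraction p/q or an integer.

14/5

class = planetary set [G3 = 30+2·12 = 54; Willis about the carrier]
ring teeth: 30 + 2·12 = 54
30(ω_sun−ω_arm) = −54(ω_ring−ω_arm),  ω_ring = 0, ω_arm = 1
ω_sun = 1 − (54/30)(0−1) = 14/5
exact speed ratio = 14/5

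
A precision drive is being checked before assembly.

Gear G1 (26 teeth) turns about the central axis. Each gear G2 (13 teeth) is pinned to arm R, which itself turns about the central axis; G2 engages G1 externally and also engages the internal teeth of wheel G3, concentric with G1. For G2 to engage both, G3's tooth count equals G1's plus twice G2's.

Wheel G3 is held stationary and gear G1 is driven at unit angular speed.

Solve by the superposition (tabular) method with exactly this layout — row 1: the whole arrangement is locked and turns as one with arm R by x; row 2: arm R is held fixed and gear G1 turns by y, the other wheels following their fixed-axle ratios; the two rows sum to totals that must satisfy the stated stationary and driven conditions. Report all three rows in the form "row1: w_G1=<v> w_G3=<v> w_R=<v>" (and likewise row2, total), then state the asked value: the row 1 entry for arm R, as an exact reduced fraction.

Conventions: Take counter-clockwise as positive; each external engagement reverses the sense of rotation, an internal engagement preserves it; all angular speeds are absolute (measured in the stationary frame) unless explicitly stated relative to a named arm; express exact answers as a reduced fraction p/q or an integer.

row1: w_G1=1/3 w_G3=1/3 w_R=1/3
row2: w_G1=2/3 w_G3=-1/3 w_R=0
total: w_G1=1 w_G3=0 w_R=1/3
asked value: 1/3

class = planetary set [G3 = 26+2·13 = 52; Willis about the carrier]
row 1 (train locked, turned with arm): all members turn x
row 2 — arm fixed, fixed-axis ratios: sun y, ring −(26/52)·y, arm 0
boundary: total ω_ring = x − (26/52)·y = 0 and total ω_sun = x + y = 1  ⇒  y = 2/3, x = 1/3
row 2 ring = −(26/52)·2/3 = -1/3
totals (row 1 + row 2): sun 1/3 + 2/3 = 1, ring 1/3 + (-1/3) = 0, arm 1/3 + 0 = 1/3
asked cell (row1, arm) = 1/3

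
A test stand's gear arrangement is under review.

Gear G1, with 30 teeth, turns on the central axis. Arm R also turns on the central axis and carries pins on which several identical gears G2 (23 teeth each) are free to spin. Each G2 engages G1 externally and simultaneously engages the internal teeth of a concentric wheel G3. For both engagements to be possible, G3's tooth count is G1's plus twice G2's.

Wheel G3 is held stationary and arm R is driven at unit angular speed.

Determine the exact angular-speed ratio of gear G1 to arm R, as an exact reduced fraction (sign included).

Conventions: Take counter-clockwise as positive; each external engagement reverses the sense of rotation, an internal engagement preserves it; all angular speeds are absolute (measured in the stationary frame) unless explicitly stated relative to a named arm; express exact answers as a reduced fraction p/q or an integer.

planetary set (30T centre, 23T on arm, 76T internal) — Willis relation
ring teeth: 30 + 2·23 = 76
30(ω_sun−ω_arm) = −76(ω_ring−ω_arm),  ω_ring = 0, ω_arm = 1
ω_sun = 1 − (76/30)(0−1) = 53/15
ω_out/ω_in = 53/15

53/15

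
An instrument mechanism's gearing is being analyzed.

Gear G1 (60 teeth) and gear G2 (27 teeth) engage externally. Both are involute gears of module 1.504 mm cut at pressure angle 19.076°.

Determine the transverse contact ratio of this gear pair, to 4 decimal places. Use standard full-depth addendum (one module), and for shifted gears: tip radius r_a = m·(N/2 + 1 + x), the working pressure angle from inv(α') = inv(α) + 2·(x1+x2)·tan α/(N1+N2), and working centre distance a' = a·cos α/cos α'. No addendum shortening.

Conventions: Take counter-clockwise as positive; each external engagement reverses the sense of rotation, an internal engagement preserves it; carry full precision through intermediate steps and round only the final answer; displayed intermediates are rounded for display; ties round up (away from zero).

1.7541

class = single-mesh tooth geometry [involute pair 60T × 27T, m = 1.504]
base radii: r_b1 = 42.642276, r_b2 = 19.189024
tip radii: r_a1 = 46.624000, r_a2 = 21.808000
no profile shift: α' = α, a' = a
action lengths: √(r_a1²−r_b1²) = 18.852950, √(r_a2²−r_b2²) = 10.361960
base pitch p_b = π·m·cos α = 4.465489
CR = (18.852950 + 10.361960 − 65.424000·sin 19.07600°)/4.465489 = 1.754098
contact ratio ≈ 1.7541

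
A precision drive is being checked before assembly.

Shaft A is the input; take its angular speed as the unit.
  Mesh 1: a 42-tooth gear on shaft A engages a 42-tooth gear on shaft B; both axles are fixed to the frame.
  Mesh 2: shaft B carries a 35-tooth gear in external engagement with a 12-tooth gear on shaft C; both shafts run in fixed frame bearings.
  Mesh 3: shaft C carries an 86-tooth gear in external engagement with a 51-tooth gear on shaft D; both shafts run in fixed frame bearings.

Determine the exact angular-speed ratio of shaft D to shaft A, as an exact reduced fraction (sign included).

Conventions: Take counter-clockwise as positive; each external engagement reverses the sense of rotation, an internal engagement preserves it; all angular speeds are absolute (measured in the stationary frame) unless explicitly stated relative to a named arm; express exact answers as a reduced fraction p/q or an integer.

-1505/306

class = fixed-axis compound train [3 meshes; 3 ratios multiply, 3 sense flips]
mesh 1 [42T→42T]: running ratio 1, sense −
mesh 2 [35T→12T]: running ratio 35/12, sense +
mesh 3 [86T→51T]: running ratio 1505/306, sense −
ω_out/ω_in = -1505/306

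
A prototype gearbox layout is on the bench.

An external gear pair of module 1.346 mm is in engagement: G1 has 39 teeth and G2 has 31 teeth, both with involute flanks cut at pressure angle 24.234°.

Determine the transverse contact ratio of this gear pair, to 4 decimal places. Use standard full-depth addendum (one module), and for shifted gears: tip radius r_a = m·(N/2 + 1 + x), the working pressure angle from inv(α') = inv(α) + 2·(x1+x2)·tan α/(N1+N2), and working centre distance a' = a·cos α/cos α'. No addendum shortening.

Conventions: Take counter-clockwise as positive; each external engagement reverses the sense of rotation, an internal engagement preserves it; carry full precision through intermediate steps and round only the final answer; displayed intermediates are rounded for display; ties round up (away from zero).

single-mesh involute tooth geometry (39T engaging 31T at module 1.346)
base radii: r_b1 = 23.934028, r_b2 = 19.024484
tip radii: r_a1 = 27.593000, r_a2 = 22.209000
no profile shift: α' = α, a' = a
action lengths: √(r_a1²−r_b1²) = 13.730840, √(r_a2²−r_b2²) = 11.459001
base pitch p_b = π·m·cos α = 3.855947
CR = (13.730840 + 11.459001 − 47.110000·sin 24.23400°)/3.855947 = 1.517882
contact ratio ≈ 1.5179

1.5179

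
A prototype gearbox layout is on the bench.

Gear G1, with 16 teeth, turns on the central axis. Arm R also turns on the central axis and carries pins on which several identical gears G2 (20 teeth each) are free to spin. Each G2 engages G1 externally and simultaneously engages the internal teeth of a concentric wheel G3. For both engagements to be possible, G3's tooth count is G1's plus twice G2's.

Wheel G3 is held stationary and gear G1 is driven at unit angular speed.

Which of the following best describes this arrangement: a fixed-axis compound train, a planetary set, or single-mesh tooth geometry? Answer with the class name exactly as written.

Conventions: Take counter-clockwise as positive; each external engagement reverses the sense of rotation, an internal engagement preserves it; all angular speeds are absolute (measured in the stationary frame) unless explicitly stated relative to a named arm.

planetary set

class = planetary set [G3 = 16+2·20 = 56; Willis about the carrier]
classification: planetary set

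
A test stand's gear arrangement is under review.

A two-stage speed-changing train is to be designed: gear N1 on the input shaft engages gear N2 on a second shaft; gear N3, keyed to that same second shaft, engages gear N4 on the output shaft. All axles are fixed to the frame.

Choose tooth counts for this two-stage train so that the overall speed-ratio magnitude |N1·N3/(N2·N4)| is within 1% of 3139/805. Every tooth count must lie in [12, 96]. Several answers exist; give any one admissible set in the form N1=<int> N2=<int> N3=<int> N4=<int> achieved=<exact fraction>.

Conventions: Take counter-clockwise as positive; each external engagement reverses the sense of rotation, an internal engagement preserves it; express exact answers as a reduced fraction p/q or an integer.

class = fixed-axis compound train [2-stage, 3139/805 wanted]
target = 3139/805 in lowest terms: an exact hit needs N1·N3 = k·3139 and N2·N4 = k·805 for one integer k, every count in [12, 96]; additionally prefer no 1:1 stage (N1 ≠ N2, N3 ≠ N4)
k = 1: N1·N3 = 3139 = 43·73, N2·N4 = 805 = 23·35
achieved = 43·73/(23·35) = 3139/805; |achieved − target| = 0 ≤ 3139/80500 ✓

N1=43 N2=23 N3=73 N4=35 achieved=3139/805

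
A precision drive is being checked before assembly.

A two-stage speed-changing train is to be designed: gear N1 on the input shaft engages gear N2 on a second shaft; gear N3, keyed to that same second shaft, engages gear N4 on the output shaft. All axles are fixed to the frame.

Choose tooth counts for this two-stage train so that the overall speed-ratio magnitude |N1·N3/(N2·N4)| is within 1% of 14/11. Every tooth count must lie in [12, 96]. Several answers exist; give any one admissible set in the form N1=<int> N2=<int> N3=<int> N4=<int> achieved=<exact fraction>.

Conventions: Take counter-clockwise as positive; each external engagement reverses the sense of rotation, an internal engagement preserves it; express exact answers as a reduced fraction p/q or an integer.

N1=12 N2=22 N3=28 N4=12 achieved=14/11

class = fixed-axis compound train [2-stage, 14/11 wanted]
target = 14/11 in lowest terms: an exact hit needs N1·N3 = k·14 and N2·N4 = k·11 for one integer k, every count in [12, 96]; additionally prefer no 1:1 stage (N1 ≠ N2, N3 ≠ N4)
k = 1…23: no 1:1-free in-range split of k·14 and k·11 into factor pairs; take k = 24
k = 24: N1·N3 = 336 = 12·28, N2·N4 = 264 = 22·12
achieved = 12·28/(22·12) = 14/11; |achieved − target| = 0 ≤ 7/550 ✓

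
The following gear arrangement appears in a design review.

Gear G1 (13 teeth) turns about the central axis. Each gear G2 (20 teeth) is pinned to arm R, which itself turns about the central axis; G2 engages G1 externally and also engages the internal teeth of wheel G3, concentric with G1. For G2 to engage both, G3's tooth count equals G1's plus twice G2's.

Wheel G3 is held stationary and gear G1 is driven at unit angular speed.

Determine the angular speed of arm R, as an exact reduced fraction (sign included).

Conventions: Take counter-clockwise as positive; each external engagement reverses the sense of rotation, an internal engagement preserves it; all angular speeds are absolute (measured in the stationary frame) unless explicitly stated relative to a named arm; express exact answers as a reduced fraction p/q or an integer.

13/66

planetary set (13T centre, 20T on arm, 53T internal) — Willis relation
ring teeth: 13 + 2·20 = 53
13(ω_sun−ω_arm) = −53(ω_ring−ω_arm),  ω_ring = 0, ω_sun = 1
13(1−ω_arm) = −53(0−ω_arm)  ⇒  66·ω_arm = 13  ⇒  ω_arm = 13/66
exact speed ratio = 13/66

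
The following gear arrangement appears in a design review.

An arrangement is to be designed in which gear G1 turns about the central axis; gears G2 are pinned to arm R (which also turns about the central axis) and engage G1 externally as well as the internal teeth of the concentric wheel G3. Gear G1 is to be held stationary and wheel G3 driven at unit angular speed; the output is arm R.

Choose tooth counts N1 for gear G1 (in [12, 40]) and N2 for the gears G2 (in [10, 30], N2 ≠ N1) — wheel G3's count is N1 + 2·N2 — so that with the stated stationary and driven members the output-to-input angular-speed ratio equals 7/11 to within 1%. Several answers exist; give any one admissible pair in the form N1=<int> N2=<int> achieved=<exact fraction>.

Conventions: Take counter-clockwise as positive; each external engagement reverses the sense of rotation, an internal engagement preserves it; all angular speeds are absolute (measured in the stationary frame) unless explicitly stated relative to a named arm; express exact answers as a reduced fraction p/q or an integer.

topology: planetary set — design target 7/11, arm = carrier (Willis)
Willis with ω_sun = 0: ω_arm/ω_ring = N3/(N1+N3); set equal to 7/11  ⇒  N3/N1 = (7/11)/(1 − 7/11) = 7/4
N3 = N1 + 2·N2  ⇒  N2/N1 = (N3/N1 − 1)/2 = (7/4 − 1)/2 = 3/8
smallest multiple with N1 ≥ 12 and N2 ≥ 10: k = 4  ⇒  N1 = 4·8 = 32, N2 = 4·3 = 12 (N1 ≤ 40, N2 ≤ 30, N2 ≠ N1 ✓), N3 = 32 + 2·12 = 56
check: N3/(N1+N3) with N1 = 32, N3 = 56 gives 7/11; |achieved − target| = 0 ≤ 7/1100 ✓

N1=32 N2=12 achieved=7/11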